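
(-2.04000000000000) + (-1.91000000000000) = -3.95000000000000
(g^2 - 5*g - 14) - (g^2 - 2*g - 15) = 1 - 3*g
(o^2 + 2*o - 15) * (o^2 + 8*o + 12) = o^4 + 10*o^3 + 13*o^2 - 96*o - 180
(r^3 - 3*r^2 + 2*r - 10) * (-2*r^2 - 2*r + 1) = -2*r^5 + 4*r^4 + 3*r^3 + 13*r^2 + 22*r - 10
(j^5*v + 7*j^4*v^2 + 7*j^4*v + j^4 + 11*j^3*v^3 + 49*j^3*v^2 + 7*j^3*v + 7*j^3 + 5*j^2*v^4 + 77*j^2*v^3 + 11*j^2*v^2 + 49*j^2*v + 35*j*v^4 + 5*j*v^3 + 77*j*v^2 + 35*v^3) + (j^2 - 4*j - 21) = j^5*v + 7*j^4*v^2 + 7*j^4*v + j^4 + 11*j^3*v^3 + 49*j^3*v^2 + 7*j^3*v + 7*j^3 + 5*j^2*v^4 + 77*j^2*v^3 + 11*j^2*v^2 + 49*j^2*v + j^2 + 35*j*v^4 + 5*j*v^3 + 77*j*v^2 - 4*j + 35*v^3 - 21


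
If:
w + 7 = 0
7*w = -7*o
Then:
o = 7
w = -7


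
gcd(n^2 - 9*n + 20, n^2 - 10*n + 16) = 1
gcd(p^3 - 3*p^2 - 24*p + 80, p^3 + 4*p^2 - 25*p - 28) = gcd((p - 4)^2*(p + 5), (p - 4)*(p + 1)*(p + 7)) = p - 4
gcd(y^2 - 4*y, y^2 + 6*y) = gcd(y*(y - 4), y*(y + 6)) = y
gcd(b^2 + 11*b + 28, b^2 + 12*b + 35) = b + 7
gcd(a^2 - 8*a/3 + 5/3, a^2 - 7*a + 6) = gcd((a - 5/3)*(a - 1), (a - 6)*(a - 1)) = a - 1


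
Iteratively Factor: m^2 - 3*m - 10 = (m - 5)*(m + 2)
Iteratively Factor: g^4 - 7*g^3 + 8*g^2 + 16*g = (g - 4)*(g^3 - 3*g^2 - 4*g) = (g - 4)^2*(g^2 + g) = (g - 4)^2*(g + 1)*(g)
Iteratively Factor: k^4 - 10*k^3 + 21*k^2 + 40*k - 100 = (k - 2)*(k^3 - 8*k^2 + 5*k + 50) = (k - 5)*(k - 2)*(k^2 - 3*k - 10) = (k - 5)^2*(k - 2)*(k + 2)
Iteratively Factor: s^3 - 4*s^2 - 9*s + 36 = (s + 3)*(s^2 - 7*s + 12) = (s - 4)*(s + 3)*(s - 3)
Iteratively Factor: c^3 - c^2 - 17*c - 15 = (c + 1)*(c^2 - 2*c - 15) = (c + 1)*(c + 3)*(c - 5)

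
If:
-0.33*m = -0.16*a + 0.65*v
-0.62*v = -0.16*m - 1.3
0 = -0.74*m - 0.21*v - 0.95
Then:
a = 3.07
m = -1.75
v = 1.65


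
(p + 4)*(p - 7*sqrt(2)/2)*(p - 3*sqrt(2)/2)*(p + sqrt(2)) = p^4 - 4*sqrt(2)*p^3 + 4*p^3 - 16*sqrt(2)*p^2 + p^2/2 + 2*p + 21*sqrt(2)*p/2 + 42*sqrt(2)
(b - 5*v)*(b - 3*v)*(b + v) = b^3 - 7*b^2*v + 7*b*v^2 + 15*v^3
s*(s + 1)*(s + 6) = s^3 + 7*s^2 + 6*s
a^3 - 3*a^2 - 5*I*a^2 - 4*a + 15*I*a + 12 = (a - 3)*(a - 4*I)*(a - I)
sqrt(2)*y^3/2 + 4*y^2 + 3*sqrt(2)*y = y*(y + 3*sqrt(2))*(sqrt(2)*y/2 + 1)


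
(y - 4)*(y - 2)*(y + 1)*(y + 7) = y^4 + 2*y^3 - 33*y^2 + 22*y + 56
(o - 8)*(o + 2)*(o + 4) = o^3 - 2*o^2 - 40*o - 64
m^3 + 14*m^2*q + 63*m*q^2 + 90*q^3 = (m + 3*q)*(m + 5*q)*(m + 6*q)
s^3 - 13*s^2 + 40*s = s*(s - 8)*(s - 5)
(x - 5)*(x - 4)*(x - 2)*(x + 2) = x^4 - 9*x^3 + 16*x^2 + 36*x - 80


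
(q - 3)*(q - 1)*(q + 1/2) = q^3 - 7*q^2/2 + q + 3/2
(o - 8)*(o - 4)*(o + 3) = o^3 - 9*o^2 - 4*o + 96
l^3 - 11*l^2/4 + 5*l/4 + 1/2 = (l - 2)*(l - 1)*(l + 1/4)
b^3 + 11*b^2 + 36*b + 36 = (b + 2)*(b + 3)*(b + 6)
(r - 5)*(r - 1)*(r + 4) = r^3 - 2*r^2 - 19*r + 20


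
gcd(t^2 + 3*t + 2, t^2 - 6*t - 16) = t + 2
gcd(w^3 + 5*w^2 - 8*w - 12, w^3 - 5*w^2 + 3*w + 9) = w + 1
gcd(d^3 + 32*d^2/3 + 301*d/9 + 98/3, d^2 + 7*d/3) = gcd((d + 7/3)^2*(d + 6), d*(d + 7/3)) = d + 7/3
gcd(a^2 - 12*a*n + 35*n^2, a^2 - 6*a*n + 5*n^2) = a - 5*n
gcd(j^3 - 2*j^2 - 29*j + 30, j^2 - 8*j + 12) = j - 6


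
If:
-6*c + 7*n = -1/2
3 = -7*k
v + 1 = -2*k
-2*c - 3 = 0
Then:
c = -3/2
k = -3/7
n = -19/14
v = -1/7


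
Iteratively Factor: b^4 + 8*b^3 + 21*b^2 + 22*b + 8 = (b + 2)*(b^3 + 6*b^2 + 9*b + 4) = (b + 1)*(b + 2)*(b^2 + 5*b + 4) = (b + 1)^2*(b + 2)*(b + 4)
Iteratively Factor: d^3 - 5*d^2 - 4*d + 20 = (d - 5)*(d^2 - 4) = (d - 5)*(d + 2)*(d - 2)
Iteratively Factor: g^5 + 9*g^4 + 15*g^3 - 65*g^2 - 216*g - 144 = (g - 3)*(g^4 + 12*g^3 + 51*g^2 + 88*g + 48) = (g - 3)*(g + 3)*(g^3 + 9*g^2 + 24*g + 16) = (g - 3)*(g + 3)*(g + 4)*(g^2 + 5*g + 4) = (g - 3)*(g + 3)*(g + 4)^2*(g + 1)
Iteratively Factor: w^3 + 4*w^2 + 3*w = (w)*(w^2 + 4*w + 3) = w*(w + 3)*(w + 1)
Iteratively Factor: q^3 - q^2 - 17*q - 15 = (q + 3)*(q^2 - 4*q - 5) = (q + 1)*(q + 3)*(q - 5)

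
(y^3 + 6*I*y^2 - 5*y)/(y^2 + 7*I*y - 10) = y*(y + I)/(y + 2*I)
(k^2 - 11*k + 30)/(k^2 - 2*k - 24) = (k - 5)/(k + 4)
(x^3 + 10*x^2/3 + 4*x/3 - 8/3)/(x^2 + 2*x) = x + 4/3 - 4/(3*x)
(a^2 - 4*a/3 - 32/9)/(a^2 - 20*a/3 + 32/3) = (a + 4/3)/(a - 4)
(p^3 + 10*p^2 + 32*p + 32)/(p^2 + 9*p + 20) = (p^2 + 6*p + 8)/(p + 5)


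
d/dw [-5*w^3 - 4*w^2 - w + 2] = -15*w^2 - 8*w - 1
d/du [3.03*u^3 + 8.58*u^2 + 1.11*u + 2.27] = 9.09*u^2 + 17.16*u + 1.11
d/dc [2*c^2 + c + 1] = 4*c + 1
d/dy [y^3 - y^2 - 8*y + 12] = 3*y^2 - 2*y - 8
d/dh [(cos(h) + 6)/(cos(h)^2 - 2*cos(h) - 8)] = (cos(h)^2 + 12*cos(h) - 4)*sin(h)/(sin(h)^2 + 2*cos(h) + 7)^2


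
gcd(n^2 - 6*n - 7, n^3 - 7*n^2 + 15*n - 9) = 1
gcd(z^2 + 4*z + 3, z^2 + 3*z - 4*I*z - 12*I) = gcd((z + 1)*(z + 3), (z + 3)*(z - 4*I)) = z + 3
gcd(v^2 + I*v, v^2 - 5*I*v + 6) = v + I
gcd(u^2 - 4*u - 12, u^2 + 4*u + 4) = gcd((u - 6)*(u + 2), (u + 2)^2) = u + 2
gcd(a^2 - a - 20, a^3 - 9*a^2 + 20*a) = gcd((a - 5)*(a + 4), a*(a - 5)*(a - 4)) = a - 5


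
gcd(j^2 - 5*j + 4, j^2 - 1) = j - 1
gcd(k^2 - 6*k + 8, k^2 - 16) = k - 4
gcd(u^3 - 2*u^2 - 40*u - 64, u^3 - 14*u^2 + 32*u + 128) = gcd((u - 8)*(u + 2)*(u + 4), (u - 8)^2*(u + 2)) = u^2 - 6*u - 16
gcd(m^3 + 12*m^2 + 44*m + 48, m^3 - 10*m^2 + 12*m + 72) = m + 2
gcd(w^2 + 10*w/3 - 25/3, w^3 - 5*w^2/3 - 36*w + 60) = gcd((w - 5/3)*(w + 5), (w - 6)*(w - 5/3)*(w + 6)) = w - 5/3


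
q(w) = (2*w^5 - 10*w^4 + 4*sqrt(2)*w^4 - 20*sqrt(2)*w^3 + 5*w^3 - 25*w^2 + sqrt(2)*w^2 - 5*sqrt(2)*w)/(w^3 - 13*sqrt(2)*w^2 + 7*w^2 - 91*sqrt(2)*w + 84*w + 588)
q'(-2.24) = 0.32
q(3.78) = -3.11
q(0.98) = -0.10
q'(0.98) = -0.25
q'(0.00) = -0.01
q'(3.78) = -1.14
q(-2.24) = -0.10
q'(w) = (-3*w^2 - 14*w + 26*sqrt(2)*w - 84 + 91*sqrt(2))*(2*w^5 - 10*w^4 + 4*sqrt(2)*w^4 - 20*sqrt(2)*w^3 + 5*w^3 - 25*w^2 + sqrt(2)*w^2 - 5*sqrt(2)*w)/(w^3 - 13*sqrt(2)*w^2 + 7*w^2 - 91*sqrt(2)*w + 84*w + 588)^2 + (10*w^4 - 40*w^3 + 16*sqrt(2)*w^3 - 60*sqrt(2)*w^2 + 15*w^2 - 50*w + 2*sqrt(2)*w - 5*sqrt(2))/(w^3 - 13*sqrt(2)*w^2 + 7*w^2 - 91*sqrt(2)*w + 84*w + 588)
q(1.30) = -0.21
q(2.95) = -1.84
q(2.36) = -1.02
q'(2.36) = -1.18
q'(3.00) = -1.59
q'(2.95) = -1.57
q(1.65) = -0.39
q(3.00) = -1.92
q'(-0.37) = 0.00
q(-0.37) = 0.00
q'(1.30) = -0.41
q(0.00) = 0.00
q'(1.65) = -0.63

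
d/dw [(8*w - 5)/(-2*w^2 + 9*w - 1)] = (16*w^2 - 20*w + 37)/(4*w^4 - 36*w^3 + 85*w^2 - 18*w + 1)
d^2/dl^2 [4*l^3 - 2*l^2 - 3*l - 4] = 24*l - 4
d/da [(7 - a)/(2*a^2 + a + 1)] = (-2*a^2 - a + (a - 7)*(4*a + 1) - 1)/(2*a^2 + a + 1)^2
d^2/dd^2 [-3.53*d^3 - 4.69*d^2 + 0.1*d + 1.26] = -21.18*d - 9.38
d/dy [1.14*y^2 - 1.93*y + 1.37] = 2.28*y - 1.93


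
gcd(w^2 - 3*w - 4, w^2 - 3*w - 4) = w^2 - 3*w - 4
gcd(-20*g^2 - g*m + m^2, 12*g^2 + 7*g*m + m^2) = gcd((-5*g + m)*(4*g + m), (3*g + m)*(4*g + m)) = 4*g + m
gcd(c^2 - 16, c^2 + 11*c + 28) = c + 4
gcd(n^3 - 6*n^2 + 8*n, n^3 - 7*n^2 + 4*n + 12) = n - 2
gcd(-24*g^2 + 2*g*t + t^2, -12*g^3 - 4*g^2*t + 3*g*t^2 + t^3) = 1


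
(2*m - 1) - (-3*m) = 5*m - 1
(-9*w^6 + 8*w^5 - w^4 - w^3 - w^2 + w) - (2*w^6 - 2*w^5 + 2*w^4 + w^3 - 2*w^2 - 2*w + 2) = -11*w^6 + 10*w^5 - 3*w^4 - 2*w^3 + w^2 + 3*w - 2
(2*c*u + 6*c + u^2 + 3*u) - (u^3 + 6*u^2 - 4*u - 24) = 2*c*u + 6*c - u^3 - 5*u^2 + 7*u + 24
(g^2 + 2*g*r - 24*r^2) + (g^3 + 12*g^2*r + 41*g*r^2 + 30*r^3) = g^3 + 12*g^2*r + g^2 + 41*g*r^2 + 2*g*r + 30*r^3 - 24*r^2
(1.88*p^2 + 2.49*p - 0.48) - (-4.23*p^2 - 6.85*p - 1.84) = 6.11*p^2 + 9.34*p + 1.36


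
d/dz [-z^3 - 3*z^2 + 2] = 3*z*(-z - 2)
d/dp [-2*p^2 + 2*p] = 2 - 4*p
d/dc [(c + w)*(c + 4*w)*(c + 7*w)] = 3*c^2 + 24*c*w + 39*w^2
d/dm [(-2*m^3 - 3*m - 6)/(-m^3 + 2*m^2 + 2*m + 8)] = 2*(-2*m^4 - 7*m^3 - 30*m^2 + 12*m - 6)/(m^6 - 4*m^5 - 8*m^3 + 36*m^2 + 32*m + 64)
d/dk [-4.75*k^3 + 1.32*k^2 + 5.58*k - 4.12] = -14.25*k^2 + 2.64*k + 5.58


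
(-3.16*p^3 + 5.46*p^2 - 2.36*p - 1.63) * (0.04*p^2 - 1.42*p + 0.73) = -0.1264*p^5 + 4.7056*p^4 - 10.1544*p^3 + 7.2718*p^2 + 0.5918*p - 1.1899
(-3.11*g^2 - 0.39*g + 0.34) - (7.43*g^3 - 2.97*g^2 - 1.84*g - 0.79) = -7.43*g^3 - 0.14*g^2 + 1.45*g + 1.13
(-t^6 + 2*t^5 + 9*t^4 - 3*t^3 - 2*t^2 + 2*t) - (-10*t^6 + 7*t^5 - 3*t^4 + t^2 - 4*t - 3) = 9*t^6 - 5*t^5 + 12*t^4 - 3*t^3 - 3*t^2 + 6*t + 3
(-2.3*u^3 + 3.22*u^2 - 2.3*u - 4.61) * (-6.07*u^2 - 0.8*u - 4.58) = 13.961*u^5 - 17.7054*u^4 + 21.919*u^3 + 15.0751*u^2 + 14.222*u + 21.1138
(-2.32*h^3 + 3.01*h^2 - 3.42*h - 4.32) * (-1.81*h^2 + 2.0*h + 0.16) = 4.1992*h^5 - 10.0881*h^4 + 11.839*h^3 + 1.4608*h^2 - 9.1872*h - 0.6912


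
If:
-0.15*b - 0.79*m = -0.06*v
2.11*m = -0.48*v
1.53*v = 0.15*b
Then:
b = 0.00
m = 0.00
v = 0.00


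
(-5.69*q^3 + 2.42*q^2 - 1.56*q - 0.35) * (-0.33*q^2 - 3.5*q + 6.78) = 1.8777*q^5 + 19.1164*q^4 - 46.5334*q^3 + 21.9831*q^2 - 9.3518*q - 2.373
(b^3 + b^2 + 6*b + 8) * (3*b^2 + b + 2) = 3*b^5 + 4*b^4 + 21*b^3 + 32*b^2 + 20*b + 16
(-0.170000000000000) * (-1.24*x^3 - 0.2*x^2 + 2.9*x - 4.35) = 0.2108*x^3 + 0.034*x^2 - 0.493*x + 0.7395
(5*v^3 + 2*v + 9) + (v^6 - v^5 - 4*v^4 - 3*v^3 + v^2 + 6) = v^6 - v^5 - 4*v^4 + 2*v^3 + v^2 + 2*v + 15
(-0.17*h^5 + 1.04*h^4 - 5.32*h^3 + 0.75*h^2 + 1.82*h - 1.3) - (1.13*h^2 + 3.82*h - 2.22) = -0.17*h^5 + 1.04*h^4 - 5.32*h^3 - 0.38*h^2 - 2.0*h + 0.92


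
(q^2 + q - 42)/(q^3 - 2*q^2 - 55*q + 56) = (q - 6)/(q^2 - 9*q + 8)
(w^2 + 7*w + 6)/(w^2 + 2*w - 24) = (w + 1)/(w - 4)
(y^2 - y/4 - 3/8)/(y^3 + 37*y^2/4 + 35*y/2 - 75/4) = (y + 1/2)/(y^2 + 10*y + 25)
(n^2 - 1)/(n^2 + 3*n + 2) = (n - 1)/(n + 2)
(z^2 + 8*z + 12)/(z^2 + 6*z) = (z + 2)/z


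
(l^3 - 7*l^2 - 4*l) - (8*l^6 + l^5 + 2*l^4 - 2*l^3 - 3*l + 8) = -8*l^6 - l^5 - 2*l^4 + 3*l^3 - 7*l^2 - l - 8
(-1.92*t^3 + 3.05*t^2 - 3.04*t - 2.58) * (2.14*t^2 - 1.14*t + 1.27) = -4.1088*t^5 + 8.7158*t^4 - 12.421*t^3 + 1.8179*t^2 - 0.9196*t - 3.2766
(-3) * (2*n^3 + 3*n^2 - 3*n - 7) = -6*n^3 - 9*n^2 + 9*n + 21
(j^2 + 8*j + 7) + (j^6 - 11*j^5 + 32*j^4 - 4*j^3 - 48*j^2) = j^6 - 11*j^5 + 32*j^4 - 4*j^3 - 47*j^2 + 8*j + 7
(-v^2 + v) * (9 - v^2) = v^4 - v^3 - 9*v^2 + 9*v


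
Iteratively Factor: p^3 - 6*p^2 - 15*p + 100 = (p - 5)*(p^2 - p - 20) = (p - 5)^2*(p + 4)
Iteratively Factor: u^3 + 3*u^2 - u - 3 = (u + 3)*(u^2 - 1) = (u - 1)*(u + 3)*(u + 1)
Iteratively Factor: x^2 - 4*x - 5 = (x - 5)*(x + 1)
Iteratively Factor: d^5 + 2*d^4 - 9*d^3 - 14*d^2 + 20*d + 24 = (d - 2)*(d^4 + 4*d^3 - d^2 - 16*d - 12) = (d - 2)^2*(d^3 + 6*d^2 + 11*d + 6) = (d - 2)^2*(d + 3)*(d^2 + 3*d + 2) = (d - 2)^2*(d + 1)*(d + 3)*(d + 2)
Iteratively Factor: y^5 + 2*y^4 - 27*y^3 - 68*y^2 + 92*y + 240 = (y + 2)*(y^4 - 27*y^2 - 14*y + 120) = (y - 2)*(y + 2)*(y^3 + 2*y^2 - 23*y - 60) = (y - 5)*(y - 2)*(y + 2)*(y^2 + 7*y + 12) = (y - 5)*(y - 2)*(y + 2)*(y + 4)*(y + 3)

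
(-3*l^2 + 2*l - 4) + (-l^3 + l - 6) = -l^3 - 3*l^2 + 3*l - 10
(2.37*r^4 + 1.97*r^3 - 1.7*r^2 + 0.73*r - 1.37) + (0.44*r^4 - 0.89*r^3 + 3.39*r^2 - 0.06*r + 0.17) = 2.81*r^4 + 1.08*r^3 + 1.69*r^2 + 0.67*r - 1.2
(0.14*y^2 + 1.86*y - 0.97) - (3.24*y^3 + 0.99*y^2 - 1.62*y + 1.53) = -3.24*y^3 - 0.85*y^2 + 3.48*y - 2.5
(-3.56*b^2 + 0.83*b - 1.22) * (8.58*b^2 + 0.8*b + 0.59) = -30.5448*b^4 + 4.2734*b^3 - 11.904*b^2 - 0.4863*b - 0.7198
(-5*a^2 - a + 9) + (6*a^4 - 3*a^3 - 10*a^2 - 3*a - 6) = 6*a^4 - 3*a^3 - 15*a^2 - 4*a + 3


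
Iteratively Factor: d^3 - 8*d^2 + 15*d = (d)*(d^2 - 8*d + 15) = d*(d - 3)*(d - 5)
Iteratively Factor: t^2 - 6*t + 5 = (t - 5)*(t - 1)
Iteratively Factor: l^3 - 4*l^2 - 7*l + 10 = (l - 1)*(l^2 - 3*l - 10) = (l - 1)*(l + 2)*(l - 5)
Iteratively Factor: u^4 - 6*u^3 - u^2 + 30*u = (u)*(u^3 - 6*u^2 - u + 30) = u*(u + 2)*(u^2 - 8*u + 15) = u*(u - 5)*(u + 2)*(u - 3)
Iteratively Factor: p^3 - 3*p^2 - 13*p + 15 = (p - 1)*(p^2 - 2*p - 15) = (p - 1)*(p + 3)*(p - 5)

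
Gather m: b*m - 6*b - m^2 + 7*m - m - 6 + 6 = -6*b - m^2 + m*(b + 6)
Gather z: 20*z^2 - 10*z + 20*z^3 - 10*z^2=20*z^3 + 10*z^2 - 10*z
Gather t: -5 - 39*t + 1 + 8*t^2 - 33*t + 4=8*t^2 - 72*t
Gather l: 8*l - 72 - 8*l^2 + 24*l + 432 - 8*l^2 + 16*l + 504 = -16*l^2 + 48*l + 864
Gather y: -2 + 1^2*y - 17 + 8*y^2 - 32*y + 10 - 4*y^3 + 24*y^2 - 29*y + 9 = -4*y^3 + 32*y^2 - 60*y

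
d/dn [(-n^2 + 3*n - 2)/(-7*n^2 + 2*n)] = (19*n^2 - 28*n + 4)/(n^2*(49*n^2 - 28*n + 4))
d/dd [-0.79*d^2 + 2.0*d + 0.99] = 2.0 - 1.58*d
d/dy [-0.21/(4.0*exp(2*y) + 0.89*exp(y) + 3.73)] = (1.68*exp(y) + 0.1869)*exp(y)/(4.0*exp(2*y) + 0.89*exp(y) + 3.73)^2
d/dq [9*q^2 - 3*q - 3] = 18*q - 3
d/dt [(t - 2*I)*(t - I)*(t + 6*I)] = 3*t^2 + 6*I*t + 16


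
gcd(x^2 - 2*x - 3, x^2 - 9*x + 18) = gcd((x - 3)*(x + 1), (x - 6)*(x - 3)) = x - 3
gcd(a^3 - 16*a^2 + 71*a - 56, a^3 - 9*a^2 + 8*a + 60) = 1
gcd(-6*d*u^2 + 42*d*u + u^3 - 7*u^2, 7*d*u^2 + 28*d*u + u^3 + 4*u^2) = u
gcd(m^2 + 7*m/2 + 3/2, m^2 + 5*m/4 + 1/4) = 1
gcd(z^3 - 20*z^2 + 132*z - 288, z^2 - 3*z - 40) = z - 8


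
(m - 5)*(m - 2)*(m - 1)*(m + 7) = m^4 - m^3 - 39*m^2 + 109*m - 70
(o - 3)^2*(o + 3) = o^3 - 3*o^2 - 9*o + 27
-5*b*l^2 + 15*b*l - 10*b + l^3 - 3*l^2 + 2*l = (-5*b + l)*(l - 2)*(l - 1)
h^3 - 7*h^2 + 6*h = h*(h - 6)*(h - 1)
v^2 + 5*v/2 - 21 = (v - 7/2)*(v + 6)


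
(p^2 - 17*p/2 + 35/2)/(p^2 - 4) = (2*p^2 - 17*p + 35)/(2*(p^2 - 4))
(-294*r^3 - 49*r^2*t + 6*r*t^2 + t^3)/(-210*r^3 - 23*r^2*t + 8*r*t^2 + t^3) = (7*r - t)/(5*r - t)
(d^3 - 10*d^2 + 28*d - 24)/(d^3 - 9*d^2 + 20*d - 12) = (d - 2)/(d - 1)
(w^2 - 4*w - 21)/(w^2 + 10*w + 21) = (w - 7)/(w + 7)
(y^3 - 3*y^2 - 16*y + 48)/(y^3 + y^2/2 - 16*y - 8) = 2*(y - 3)/(2*y + 1)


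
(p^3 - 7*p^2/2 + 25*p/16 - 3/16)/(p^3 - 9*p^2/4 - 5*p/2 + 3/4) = (p - 1/4)/(p + 1)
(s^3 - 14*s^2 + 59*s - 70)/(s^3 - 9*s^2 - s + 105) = (s - 2)/(s + 3)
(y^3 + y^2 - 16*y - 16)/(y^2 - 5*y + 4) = (y^2 + 5*y + 4)/(y - 1)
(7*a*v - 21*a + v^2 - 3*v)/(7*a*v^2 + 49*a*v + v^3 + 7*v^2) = (v - 3)/(v*(v + 7))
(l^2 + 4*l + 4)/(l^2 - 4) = (l + 2)/(l - 2)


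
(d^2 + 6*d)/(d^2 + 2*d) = (d + 6)/(d + 2)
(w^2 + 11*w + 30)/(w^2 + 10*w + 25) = (w + 6)/(w + 5)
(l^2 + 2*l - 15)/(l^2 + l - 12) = (l + 5)/(l + 4)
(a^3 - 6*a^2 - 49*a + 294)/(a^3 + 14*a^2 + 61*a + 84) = (a^2 - 13*a + 42)/(a^2 + 7*a + 12)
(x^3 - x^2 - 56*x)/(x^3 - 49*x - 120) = x*(x + 7)/(x^2 + 8*x + 15)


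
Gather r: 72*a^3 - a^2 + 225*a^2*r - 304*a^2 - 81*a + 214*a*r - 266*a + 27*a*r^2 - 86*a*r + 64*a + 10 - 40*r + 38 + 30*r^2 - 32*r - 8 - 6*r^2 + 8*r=72*a^3 - 305*a^2 - 283*a + r^2*(27*a + 24) + r*(225*a^2 + 128*a - 64) + 40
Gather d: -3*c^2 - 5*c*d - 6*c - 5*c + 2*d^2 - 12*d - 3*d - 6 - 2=-3*c^2 - 11*c + 2*d^2 + d*(-5*c - 15) - 8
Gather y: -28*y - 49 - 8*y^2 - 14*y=-8*y^2 - 42*y - 49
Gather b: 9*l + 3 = 9*l + 3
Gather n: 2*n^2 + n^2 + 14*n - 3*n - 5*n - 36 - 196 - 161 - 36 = 3*n^2 + 6*n - 429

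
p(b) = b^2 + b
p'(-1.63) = -2.26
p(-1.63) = 1.03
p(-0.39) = -0.24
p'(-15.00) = -29.00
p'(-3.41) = -5.82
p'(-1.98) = -2.96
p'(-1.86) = -2.72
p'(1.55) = 4.10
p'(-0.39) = 0.22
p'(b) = 2*b + 1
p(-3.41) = 8.22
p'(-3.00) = -5.00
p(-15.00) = 210.00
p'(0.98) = 2.96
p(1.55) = 3.95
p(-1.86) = 1.60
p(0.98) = 1.94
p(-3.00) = 6.00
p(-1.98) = 1.94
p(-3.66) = 9.74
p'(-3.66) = -6.32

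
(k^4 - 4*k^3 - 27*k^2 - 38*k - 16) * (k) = k^5 - 4*k^4 - 27*k^3 - 38*k^2 - 16*k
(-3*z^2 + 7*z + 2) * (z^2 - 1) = -3*z^4 + 7*z^3 + 5*z^2 - 7*z - 2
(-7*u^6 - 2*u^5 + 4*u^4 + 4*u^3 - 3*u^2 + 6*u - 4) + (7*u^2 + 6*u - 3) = -7*u^6 - 2*u^5 + 4*u^4 + 4*u^3 + 4*u^2 + 12*u - 7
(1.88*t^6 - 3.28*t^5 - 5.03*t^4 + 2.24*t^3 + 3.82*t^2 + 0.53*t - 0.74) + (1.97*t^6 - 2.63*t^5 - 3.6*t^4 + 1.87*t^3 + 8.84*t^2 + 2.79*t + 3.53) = 3.85*t^6 - 5.91*t^5 - 8.63*t^4 + 4.11*t^3 + 12.66*t^2 + 3.32*t + 2.79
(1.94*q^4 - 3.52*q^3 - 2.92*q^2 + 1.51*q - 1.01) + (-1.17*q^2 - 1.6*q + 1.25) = 1.94*q^4 - 3.52*q^3 - 4.09*q^2 - 0.0900000000000001*q + 0.24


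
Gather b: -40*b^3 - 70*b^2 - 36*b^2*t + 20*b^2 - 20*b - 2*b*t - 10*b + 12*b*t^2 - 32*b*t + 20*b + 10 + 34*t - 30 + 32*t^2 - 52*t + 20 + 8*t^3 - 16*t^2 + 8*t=-40*b^3 + b^2*(-36*t - 50) + b*(12*t^2 - 34*t - 10) + 8*t^3 + 16*t^2 - 10*t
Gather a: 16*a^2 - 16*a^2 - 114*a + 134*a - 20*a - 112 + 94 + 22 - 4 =0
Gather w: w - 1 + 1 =w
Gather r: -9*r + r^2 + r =r^2 - 8*r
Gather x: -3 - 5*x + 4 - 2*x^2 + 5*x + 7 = 8 - 2*x^2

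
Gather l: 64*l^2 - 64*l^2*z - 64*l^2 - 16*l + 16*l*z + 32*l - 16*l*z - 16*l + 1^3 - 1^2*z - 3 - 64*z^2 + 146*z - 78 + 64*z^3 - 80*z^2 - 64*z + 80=-64*l^2*z + 64*z^3 - 144*z^2 + 81*z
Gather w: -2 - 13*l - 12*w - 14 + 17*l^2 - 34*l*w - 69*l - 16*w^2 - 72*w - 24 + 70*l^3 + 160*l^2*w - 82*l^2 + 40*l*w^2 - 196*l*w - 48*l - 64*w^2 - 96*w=70*l^3 - 65*l^2 - 130*l + w^2*(40*l - 80) + w*(160*l^2 - 230*l - 180) - 40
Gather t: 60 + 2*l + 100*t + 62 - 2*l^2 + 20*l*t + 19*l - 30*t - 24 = -2*l^2 + 21*l + t*(20*l + 70) + 98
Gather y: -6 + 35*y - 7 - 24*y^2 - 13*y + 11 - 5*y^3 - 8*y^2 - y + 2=-5*y^3 - 32*y^2 + 21*y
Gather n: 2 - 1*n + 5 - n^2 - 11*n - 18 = -n^2 - 12*n - 11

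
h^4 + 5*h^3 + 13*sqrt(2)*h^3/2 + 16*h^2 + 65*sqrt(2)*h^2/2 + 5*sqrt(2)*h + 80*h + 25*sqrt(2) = (h + 5)*(h + sqrt(2)/2)*(h + sqrt(2))*(h + 5*sqrt(2))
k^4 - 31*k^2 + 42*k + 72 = (k - 4)*(k - 3)*(k + 1)*(k + 6)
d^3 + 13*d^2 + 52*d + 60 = (d + 2)*(d + 5)*(d + 6)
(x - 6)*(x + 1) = x^2 - 5*x - 6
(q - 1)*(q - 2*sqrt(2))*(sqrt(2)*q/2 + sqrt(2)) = sqrt(2)*q^3/2 - 2*q^2 + sqrt(2)*q^2/2 - 2*q - sqrt(2)*q + 4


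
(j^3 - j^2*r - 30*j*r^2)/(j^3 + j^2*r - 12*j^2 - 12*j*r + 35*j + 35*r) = j*(j^2 - j*r - 30*r^2)/(j^3 + j^2*r - 12*j^2 - 12*j*r + 35*j + 35*r)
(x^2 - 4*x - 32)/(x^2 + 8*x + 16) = (x - 8)/(x + 4)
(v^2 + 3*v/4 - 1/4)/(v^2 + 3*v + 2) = (v - 1/4)/(v + 2)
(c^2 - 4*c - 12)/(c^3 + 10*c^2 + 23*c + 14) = (c - 6)/(c^2 + 8*c + 7)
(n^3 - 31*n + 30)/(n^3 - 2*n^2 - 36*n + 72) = (n^2 - 6*n + 5)/(n^2 - 8*n + 12)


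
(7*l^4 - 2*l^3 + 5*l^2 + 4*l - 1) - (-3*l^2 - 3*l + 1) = 7*l^4 - 2*l^3 + 8*l^2 + 7*l - 2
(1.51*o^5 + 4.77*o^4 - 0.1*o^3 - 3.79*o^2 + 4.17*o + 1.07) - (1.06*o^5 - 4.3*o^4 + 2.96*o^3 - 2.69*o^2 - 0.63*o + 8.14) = 0.45*o^5 + 9.07*o^4 - 3.06*o^3 - 1.1*o^2 + 4.8*o - 7.07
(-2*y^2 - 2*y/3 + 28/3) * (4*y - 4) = -8*y^3 + 16*y^2/3 + 40*y - 112/3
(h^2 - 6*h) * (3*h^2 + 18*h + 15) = 3*h^4 - 93*h^2 - 90*h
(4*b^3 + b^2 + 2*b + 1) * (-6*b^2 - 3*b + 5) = -24*b^5 - 18*b^4 + 5*b^3 - 7*b^2 + 7*b + 5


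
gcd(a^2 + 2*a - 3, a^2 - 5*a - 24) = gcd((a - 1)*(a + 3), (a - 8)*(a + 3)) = a + 3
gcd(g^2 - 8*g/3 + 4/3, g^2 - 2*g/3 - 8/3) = g - 2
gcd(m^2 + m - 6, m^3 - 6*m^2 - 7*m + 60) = m + 3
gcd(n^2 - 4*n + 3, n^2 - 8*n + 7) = n - 1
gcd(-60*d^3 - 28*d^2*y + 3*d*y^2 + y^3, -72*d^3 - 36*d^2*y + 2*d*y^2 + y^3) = 12*d^2 + 8*d*y + y^2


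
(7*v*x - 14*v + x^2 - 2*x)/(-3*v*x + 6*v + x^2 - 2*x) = (7*v + x)/(-3*v + x)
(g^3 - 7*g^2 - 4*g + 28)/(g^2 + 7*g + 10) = (g^2 - 9*g + 14)/(g + 5)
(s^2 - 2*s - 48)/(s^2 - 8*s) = (s + 6)/s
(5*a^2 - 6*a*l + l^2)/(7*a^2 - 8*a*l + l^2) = (5*a - l)/(7*a - l)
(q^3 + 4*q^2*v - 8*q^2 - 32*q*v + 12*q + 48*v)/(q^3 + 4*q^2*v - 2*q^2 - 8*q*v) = (q - 6)/q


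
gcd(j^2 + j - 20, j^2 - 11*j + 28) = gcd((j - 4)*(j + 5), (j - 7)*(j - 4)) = j - 4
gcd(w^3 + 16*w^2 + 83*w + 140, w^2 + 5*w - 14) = w + 7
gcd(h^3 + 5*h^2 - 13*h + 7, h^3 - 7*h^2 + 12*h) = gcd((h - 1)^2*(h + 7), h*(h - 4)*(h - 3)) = 1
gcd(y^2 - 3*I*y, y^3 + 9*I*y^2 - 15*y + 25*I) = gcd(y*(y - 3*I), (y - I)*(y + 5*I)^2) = 1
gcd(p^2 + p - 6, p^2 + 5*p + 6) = p + 3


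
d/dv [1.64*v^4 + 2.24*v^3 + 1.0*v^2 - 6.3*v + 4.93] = 6.56*v^3 + 6.72*v^2 + 2.0*v - 6.3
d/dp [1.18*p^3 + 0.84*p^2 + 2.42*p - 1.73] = 3.54*p^2 + 1.68*p + 2.42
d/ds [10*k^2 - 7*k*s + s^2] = -7*k + 2*s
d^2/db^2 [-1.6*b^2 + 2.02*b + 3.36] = -3.20000000000000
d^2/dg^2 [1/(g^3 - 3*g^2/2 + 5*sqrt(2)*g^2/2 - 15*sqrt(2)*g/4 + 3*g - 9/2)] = 8*(2*(-6*g - 5*sqrt(2) + 3)*(4*g^3 - 6*g^2 + 10*sqrt(2)*g^2 - 15*sqrt(2)*g + 12*g - 18) + (12*g^2 - 12*g + 20*sqrt(2)*g - 15*sqrt(2) + 12)^2)/(4*g^3 - 6*g^2 + 10*sqrt(2)*g^2 - 15*sqrt(2)*g + 12*g - 18)^3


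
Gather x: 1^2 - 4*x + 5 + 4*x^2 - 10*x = 4*x^2 - 14*x + 6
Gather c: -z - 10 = -z - 10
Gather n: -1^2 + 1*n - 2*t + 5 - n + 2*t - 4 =0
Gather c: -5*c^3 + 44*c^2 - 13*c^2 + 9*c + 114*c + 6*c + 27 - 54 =-5*c^3 + 31*c^2 + 129*c - 27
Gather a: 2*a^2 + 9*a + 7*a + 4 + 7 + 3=2*a^2 + 16*a + 14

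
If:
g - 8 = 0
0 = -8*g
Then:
No Solution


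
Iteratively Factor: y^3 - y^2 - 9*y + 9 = (y + 3)*(y^2 - 4*y + 3) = (y - 1)*(y + 3)*(y - 3)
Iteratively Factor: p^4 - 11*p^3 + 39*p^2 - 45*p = (p - 3)*(p^3 - 8*p^2 + 15*p) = p*(p - 3)*(p^2 - 8*p + 15) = p*(p - 3)^2*(p - 5)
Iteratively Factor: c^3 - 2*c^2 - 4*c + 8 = (c + 2)*(c^2 - 4*c + 4) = (c - 2)*(c + 2)*(c - 2)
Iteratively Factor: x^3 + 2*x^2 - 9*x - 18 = (x - 3)*(x^2 + 5*x + 6) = (x - 3)*(x + 3)*(x + 2)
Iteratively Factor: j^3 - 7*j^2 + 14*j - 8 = (j - 4)*(j^2 - 3*j + 2) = (j - 4)*(j - 2)*(j - 1)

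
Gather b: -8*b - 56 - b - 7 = -9*b - 63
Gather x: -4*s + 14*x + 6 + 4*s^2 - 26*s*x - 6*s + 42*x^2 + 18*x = 4*s^2 - 10*s + 42*x^2 + x*(32 - 26*s) + 6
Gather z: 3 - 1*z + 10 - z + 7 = 20 - 2*z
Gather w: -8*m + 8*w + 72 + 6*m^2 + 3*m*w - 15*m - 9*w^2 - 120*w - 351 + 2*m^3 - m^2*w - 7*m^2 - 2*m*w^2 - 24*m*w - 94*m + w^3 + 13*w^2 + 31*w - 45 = 2*m^3 - m^2 - 117*m + w^3 + w^2*(4 - 2*m) + w*(-m^2 - 21*m - 81) - 324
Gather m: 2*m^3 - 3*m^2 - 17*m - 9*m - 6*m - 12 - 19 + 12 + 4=2*m^3 - 3*m^2 - 32*m - 15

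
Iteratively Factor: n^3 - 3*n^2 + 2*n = (n - 2)*(n^2 - n) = n*(n - 2)*(n - 1)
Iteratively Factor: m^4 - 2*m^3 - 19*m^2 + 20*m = (m + 4)*(m^3 - 6*m^2 + 5*m) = m*(m + 4)*(m^2 - 6*m + 5) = m*(m - 5)*(m + 4)*(m - 1)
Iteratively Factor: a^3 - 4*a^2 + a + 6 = (a - 2)*(a^2 - 2*a - 3) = (a - 2)*(a + 1)*(a - 3)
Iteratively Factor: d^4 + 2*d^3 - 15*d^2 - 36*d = (d + 3)*(d^3 - d^2 - 12*d) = (d - 4)*(d + 3)*(d^2 + 3*d) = (d - 4)*(d + 3)^2*(d)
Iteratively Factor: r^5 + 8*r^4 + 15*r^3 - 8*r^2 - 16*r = (r)*(r^4 + 8*r^3 + 15*r^2 - 8*r - 16) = r*(r + 4)*(r^3 + 4*r^2 - r - 4) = r*(r - 1)*(r + 4)*(r^2 + 5*r + 4) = r*(r - 1)*(r + 4)^2*(r + 1)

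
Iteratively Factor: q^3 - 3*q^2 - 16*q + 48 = (q - 3)*(q^2 - 16) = (q - 3)*(q + 4)*(q - 4)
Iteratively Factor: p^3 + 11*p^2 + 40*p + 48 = (p + 4)*(p^2 + 7*p + 12) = (p + 4)^2*(p + 3)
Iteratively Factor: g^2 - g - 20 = (g - 5)*(g + 4)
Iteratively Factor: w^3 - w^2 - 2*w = (w - 2)*(w^2 + w) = w*(w - 2)*(w + 1)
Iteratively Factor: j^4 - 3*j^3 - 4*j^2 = (j - 4)*(j^3 + j^2) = j*(j - 4)*(j^2 + j) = j*(j - 4)*(j + 1)*(j)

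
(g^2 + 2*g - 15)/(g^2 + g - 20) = (g - 3)/(g - 4)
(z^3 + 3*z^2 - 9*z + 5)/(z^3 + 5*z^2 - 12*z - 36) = (z^3 + 3*z^2 - 9*z + 5)/(z^3 + 5*z^2 - 12*z - 36)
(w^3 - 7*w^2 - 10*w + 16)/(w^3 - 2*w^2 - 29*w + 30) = (w^2 - 6*w - 16)/(w^2 - w - 30)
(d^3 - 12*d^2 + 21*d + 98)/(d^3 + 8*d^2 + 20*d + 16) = (d^2 - 14*d + 49)/(d^2 + 6*d + 8)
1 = 1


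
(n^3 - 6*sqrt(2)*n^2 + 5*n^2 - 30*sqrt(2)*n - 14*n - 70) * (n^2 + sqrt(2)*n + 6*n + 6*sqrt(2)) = n^5 - 5*sqrt(2)*n^4 + 11*n^4 - 55*sqrt(2)*n^3 + 4*n^3 - 286*n^2 - 164*sqrt(2)*n^2 - 780*n - 154*sqrt(2)*n - 420*sqrt(2)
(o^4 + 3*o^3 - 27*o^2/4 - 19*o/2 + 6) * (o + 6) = o^5 + 9*o^4 + 45*o^3/4 - 50*o^2 - 51*o + 36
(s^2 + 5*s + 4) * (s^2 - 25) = s^4 + 5*s^3 - 21*s^2 - 125*s - 100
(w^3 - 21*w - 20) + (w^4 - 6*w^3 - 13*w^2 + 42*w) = w^4 - 5*w^3 - 13*w^2 + 21*w - 20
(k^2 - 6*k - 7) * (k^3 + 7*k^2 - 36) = k^5 + k^4 - 49*k^3 - 85*k^2 + 216*k + 252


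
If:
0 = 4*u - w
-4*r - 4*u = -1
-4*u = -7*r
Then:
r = 1/11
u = 7/44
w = 7/11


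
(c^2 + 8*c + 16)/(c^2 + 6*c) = (c^2 + 8*c + 16)/(c*(c + 6))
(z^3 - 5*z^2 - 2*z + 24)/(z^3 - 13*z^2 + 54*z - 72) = (z + 2)/(z - 6)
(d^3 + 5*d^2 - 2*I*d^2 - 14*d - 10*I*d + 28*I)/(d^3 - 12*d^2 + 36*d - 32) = (d^2 + d*(7 - 2*I) - 14*I)/(d^2 - 10*d + 16)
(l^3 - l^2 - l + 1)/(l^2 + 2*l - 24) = (l^3 - l^2 - l + 1)/(l^2 + 2*l - 24)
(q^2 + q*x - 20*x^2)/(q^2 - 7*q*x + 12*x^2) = (-q - 5*x)/(-q + 3*x)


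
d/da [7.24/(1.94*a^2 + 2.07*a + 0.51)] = (-28.0912*a - 14.9868)/(1.94*a^2 + 2.07*a + 0.51)^2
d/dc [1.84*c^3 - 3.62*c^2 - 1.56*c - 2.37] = 5.52*c^2 - 7.24*c - 1.56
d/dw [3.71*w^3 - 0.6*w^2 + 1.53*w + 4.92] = 11.13*w^2 - 1.2*w + 1.53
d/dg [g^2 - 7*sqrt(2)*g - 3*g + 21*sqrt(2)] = 2*g - 7*sqrt(2) - 3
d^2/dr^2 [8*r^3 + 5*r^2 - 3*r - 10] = 48*r + 10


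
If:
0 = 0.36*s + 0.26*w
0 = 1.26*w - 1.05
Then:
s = -0.60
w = 0.83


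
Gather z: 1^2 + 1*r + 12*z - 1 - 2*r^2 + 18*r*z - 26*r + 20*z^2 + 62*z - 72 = -2*r^2 - 25*r + 20*z^2 + z*(18*r + 74) - 72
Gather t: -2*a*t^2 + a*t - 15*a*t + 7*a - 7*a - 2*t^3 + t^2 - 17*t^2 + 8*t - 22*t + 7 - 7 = -2*t^3 + t^2*(-2*a - 16) + t*(-14*a - 14)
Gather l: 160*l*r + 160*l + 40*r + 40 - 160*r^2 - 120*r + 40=l*(160*r + 160) - 160*r^2 - 80*r + 80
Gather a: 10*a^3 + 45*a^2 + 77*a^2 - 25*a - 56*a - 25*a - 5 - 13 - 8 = 10*a^3 + 122*a^2 - 106*a - 26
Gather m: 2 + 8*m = 8*m + 2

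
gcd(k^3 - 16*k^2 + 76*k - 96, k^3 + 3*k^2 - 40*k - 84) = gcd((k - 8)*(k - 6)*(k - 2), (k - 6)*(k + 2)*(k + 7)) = k - 6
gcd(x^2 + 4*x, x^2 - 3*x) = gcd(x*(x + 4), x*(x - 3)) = x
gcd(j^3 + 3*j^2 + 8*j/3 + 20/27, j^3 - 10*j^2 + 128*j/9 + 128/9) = j + 2/3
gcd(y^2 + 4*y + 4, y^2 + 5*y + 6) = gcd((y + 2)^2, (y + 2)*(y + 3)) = y + 2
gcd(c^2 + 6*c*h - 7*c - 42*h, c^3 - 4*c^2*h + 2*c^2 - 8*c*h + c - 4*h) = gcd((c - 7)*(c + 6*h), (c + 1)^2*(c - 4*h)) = 1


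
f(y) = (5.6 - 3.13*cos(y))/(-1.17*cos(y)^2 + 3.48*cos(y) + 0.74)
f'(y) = (5.6 - 3.13*cos(y))*(-2.34*sin(y)*cos(y) + 3.48*sin(y))/(-1.17*cos(y)^2 + 3.48*cos(y) + 0.74)^2 + 3.13*sin(y)/(-1.17*cos(y)^2 + 3.48*cos(y) + 0.74)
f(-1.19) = 2.37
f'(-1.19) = -4.62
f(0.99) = 1.69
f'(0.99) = 2.49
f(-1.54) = 6.51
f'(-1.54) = -29.89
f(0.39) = 0.91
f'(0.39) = 0.56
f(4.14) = -4.90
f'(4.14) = -11.38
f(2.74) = -2.46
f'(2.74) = 1.21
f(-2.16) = -4.72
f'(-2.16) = -10.39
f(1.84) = -23.97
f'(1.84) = 342.09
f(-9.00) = -2.48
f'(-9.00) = -1.31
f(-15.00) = -3.09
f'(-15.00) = -3.31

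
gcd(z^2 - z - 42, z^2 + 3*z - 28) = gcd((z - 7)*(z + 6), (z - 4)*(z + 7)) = 1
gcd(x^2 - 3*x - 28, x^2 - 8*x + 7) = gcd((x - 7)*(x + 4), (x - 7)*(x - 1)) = x - 7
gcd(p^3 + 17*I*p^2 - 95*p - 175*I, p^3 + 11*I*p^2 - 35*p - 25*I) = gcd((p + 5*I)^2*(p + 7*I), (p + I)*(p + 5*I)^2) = p^2 + 10*I*p - 25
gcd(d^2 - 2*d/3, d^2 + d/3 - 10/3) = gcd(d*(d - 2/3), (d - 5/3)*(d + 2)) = 1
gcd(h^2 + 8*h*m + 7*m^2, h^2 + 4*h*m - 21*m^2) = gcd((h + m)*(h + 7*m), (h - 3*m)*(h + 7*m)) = h + 7*m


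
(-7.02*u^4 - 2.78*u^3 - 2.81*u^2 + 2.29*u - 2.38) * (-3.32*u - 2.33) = 23.3064*u^5 + 25.5862*u^4 + 15.8066*u^3 - 1.0555*u^2 + 2.5659*u + 5.5454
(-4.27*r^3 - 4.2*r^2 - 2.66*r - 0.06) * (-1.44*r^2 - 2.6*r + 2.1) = 6.1488*r^5 + 17.15*r^4 + 5.7834*r^3 - 1.8176*r^2 - 5.43*r - 0.126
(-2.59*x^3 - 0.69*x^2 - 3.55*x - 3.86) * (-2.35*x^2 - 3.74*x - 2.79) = 6.0865*x^5 + 11.3081*x^4 + 18.1492*x^3 + 24.2731*x^2 + 24.3409*x + 10.7694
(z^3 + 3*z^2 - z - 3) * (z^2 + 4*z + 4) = z^5 + 7*z^4 + 15*z^3 + 5*z^2 - 16*z - 12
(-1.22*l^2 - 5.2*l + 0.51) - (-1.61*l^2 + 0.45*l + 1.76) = 0.39*l^2 - 5.65*l - 1.25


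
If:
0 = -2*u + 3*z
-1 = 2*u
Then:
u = -1/2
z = -1/3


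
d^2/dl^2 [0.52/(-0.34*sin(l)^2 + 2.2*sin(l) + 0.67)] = (-0.240448*sin(l)^4 + 1.16688*sin(l)^3 - 2.629952*sin(l)^2 - 1.56728*sin(l) + 5.270512)/(-0.34*sin(l)^2 + 2.2*sin(l) + 0.67)^3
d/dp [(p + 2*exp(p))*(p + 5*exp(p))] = 7*p*exp(p) + 2*p + 20*exp(2*p) + 7*exp(p)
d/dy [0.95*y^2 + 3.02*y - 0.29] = 1.9*y + 3.02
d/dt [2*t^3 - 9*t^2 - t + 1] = 6*t^2 - 18*t - 1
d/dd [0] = 0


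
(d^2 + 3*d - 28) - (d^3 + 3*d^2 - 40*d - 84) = -d^3 - 2*d^2 + 43*d + 56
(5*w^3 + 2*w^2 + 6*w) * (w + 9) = 5*w^4 + 47*w^3 + 24*w^2 + 54*w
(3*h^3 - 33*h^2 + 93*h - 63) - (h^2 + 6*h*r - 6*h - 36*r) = 3*h^3 - 34*h^2 - 6*h*r + 99*h + 36*r - 63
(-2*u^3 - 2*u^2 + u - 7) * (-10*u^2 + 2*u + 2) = 20*u^5 + 16*u^4 - 18*u^3 + 68*u^2 - 12*u - 14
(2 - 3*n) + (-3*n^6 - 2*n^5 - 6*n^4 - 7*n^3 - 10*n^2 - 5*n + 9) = -3*n^6 - 2*n^5 - 6*n^4 - 7*n^3 - 10*n^2 - 8*n + 11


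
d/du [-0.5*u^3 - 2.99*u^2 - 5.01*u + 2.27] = -1.5*u^2 - 5.98*u - 5.01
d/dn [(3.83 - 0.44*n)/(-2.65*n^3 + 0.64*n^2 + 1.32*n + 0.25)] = (-2.332*n^3 + 30.7301*n^2 - 4.9024*n - 5.1656)/(7.0225*n^6 - 3.392*n^5 - 6.5864*n^4 + 0.3646*n^3 + 2.0624*n^2 + 0.66*n + 0.0625)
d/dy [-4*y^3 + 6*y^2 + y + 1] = -12*y^2 + 12*y + 1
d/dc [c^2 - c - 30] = 2*c - 1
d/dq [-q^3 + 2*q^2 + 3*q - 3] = -3*q^2 + 4*q + 3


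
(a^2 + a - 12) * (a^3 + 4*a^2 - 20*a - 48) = a^5 + 5*a^4 - 28*a^3 - 116*a^2 + 192*a + 576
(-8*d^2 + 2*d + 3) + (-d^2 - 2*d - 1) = 2 - 9*d^2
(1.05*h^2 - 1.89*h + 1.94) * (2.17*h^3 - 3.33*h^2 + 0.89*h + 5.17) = 2.2785*h^5 - 7.5978*h^4 + 11.438*h^3 - 2.7138*h^2 - 8.0447*h + 10.0298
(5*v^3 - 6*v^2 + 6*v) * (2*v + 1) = 10*v^4 - 7*v^3 + 6*v^2 + 6*v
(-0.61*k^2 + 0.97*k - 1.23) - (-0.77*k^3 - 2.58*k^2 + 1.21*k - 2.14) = 0.77*k^3 + 1.97*k^2 - 0.24*k + 0.91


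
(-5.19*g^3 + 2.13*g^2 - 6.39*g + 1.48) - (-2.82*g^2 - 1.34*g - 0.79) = -5.19*g^3 + 4.95*g^2 - 5.05*g + 2.27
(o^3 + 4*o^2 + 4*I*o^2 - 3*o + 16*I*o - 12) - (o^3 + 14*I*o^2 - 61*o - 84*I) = 4*o^2 - 10*I*o^2 + 58*o + 16*I*o - 12 + 84*I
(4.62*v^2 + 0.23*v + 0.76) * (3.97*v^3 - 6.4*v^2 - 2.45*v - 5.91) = 18.3414*v^5 - 28.6549*v^4 - 9.7738*v^3 - 32.7317*v^2 - 3.2213*v - 4.4916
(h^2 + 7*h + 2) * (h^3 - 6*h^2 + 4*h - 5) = h^5 + h^4 - 36*h^3 + 11*h^2 - 27*h - 10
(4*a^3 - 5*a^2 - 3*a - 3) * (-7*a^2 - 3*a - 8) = -28*a^5 + 23*a^4 + 4*a^3 + 70*a^2 + 33*a + 24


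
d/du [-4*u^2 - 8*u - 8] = -8*u - 8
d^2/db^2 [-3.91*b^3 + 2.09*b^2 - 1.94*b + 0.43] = 4.18 - 23.46*b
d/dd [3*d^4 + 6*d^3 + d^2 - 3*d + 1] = 12*d^3 + 18*d^2 + 2*d - 3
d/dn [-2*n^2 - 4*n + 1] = -4*n - 4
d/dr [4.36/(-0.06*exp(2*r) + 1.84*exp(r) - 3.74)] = (0.5232*exp(r) - 8.0224)*exp(r)/(0.06*exp(2*r) - 1.84*exp(r) + 3.74)^2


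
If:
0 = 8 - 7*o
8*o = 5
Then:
No Solution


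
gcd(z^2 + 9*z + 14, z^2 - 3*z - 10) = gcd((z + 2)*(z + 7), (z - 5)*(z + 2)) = z + 2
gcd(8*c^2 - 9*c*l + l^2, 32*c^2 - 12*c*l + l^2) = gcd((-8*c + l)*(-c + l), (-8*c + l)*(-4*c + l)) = 8*c - l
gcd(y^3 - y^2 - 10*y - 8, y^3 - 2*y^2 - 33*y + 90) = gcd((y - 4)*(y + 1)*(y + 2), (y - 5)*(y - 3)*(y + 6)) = 1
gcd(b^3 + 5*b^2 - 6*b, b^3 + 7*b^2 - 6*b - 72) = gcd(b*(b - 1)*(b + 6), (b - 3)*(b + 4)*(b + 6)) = b + 6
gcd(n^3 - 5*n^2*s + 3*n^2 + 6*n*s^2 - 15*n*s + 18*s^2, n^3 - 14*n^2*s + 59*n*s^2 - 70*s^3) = -n + 2*s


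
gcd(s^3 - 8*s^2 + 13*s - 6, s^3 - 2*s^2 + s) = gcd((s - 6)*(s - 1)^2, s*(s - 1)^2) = s^2 - 2*s + 1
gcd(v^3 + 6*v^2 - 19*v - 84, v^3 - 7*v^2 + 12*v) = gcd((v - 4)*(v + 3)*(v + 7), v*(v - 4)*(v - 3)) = v - 4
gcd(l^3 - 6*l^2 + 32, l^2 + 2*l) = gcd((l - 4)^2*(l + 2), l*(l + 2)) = l + 2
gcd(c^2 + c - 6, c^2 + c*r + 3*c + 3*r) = c + 3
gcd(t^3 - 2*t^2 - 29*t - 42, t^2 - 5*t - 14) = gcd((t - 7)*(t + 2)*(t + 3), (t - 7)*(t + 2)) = t^2 - 5*t - 14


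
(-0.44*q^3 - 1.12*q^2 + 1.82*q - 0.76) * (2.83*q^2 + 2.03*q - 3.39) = -1.2452*q^5 - 4.0628*q^4 + 4.3686*q^3 + 5.3406*q^2 - 7.7126*q + 2.5764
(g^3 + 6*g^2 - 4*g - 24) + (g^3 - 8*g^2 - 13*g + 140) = 2*g^3 - 2*g^2 - 17*g + 116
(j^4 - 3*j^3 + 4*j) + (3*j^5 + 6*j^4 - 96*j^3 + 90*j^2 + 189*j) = 3*j^5 + 7*j^4 - 99*j^3 + 90*j^2 + 193*j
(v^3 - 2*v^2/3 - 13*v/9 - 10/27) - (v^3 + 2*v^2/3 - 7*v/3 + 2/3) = -4*v^2/3 + 8*v/9 - 28/27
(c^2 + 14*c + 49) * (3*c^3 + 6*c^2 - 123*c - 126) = 3*c^5 + 48*c^4 + 108*c^3 - 1554*c^2 - 7791*c - 6174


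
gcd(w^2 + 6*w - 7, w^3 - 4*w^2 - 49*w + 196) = w + 7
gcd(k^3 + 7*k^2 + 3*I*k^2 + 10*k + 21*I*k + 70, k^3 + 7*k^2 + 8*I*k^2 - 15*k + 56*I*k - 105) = k^2 + k*(7 + 5*I) + 35*I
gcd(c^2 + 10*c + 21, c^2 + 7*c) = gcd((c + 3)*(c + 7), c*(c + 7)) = c + 7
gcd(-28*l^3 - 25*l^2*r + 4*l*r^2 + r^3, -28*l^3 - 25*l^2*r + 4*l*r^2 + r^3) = -28*l^3 - 25*l^2*r + 4*l*r^2 + r^3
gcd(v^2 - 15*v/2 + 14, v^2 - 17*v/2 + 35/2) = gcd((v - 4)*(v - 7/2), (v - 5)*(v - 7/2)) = v - 7/2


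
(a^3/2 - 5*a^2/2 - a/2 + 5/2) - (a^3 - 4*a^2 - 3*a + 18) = -a^3/2 + 3*a^2/2 + 5*a/2 - 31/2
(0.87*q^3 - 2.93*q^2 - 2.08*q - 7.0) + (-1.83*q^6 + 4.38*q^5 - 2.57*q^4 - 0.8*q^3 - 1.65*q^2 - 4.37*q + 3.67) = -1.83*q^6 + 4.38*q^5 - 2.57*q^4 + 0.07*q^3 - 4.58*q^2 - 6.45*q - 3.33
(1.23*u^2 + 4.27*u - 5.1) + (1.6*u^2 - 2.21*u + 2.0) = 2.83*u^2 + 2.06*u - 3.1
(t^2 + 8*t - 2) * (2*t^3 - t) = 2*t^5 + 16*t^4 - 5*t^3 - 8*t^2 + 2*t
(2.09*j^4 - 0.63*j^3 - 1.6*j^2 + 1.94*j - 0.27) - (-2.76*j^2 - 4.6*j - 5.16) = 2.09*j^4 - 0.63*j^3 + 1.16*j^2 + 6.54*j + 4.89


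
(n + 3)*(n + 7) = n^2 + 10*n + 21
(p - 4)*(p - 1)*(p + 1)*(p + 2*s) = p^4 + 2*p^3*s - 4*p^3 - 8*p^2*s - p^2 - 2*p*s + 4*p + 8*s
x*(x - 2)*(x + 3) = x^3 + x^2 - 6*x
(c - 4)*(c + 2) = c^2 - 2*c - 8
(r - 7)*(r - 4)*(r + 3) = r^3 - 8*r^2 - 5*r + 84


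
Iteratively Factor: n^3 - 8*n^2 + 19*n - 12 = (n - 3)*(n^2 - 5*n + 4) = (n - 4)*(n - 3)*(n - 1)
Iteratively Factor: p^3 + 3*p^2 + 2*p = (p)*(p^2 + 3*p + 2) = p*(p + 1)*(p + 2)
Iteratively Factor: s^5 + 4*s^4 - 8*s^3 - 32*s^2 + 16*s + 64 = (s + 4)*(s^4 - 8*s^2 + 16) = (s + 2)*(s + 4)*(s^3 - 2*s^2 - 4*s + 8) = (s - 2)*(s + 2)*(s + 4)*(s^2 - 4) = (s - 2)^2*(s + 2)*(s + 4)*(s + 2)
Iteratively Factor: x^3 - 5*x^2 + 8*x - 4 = (x - 2)*(x^2 - 3*x + 2) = (x - 2)^2*(x - 1)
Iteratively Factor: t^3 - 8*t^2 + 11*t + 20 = (t - 4)*(t^2 - 4*t - 5) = (t - 4)*(t + 1)*(t - 5)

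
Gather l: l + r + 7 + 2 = l + r + 9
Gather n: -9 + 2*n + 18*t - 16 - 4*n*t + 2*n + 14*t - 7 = n*(4 - 4*t) + 32*t - 32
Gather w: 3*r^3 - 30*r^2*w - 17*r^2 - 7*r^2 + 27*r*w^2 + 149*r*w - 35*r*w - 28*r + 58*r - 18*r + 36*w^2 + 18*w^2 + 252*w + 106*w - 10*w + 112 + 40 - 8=3*r^3 - 24*r^2 + 12*r + w^2*(27*r + 54) + w*(-30*r^2 + 114*r + 348) + 144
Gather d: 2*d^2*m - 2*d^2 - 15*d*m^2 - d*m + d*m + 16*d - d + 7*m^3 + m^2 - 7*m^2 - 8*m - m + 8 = d^2*(2*m - 2) + d*(15 - 15*m^2) + 7*m^3 - 6*m^2 - 9*m + 8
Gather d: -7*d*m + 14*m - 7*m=-7*d*m + 7*m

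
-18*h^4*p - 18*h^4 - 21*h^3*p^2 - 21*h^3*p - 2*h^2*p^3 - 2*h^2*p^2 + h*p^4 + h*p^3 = (-6*h + p)*(h + p)*(3*h + p)*(h*p + h)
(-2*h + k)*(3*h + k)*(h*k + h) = -6*h^3*k - 6*h^3 + h^2*k^2 + h^2*k + h*k^3 + h*k^2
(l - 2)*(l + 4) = l^2 + 2*l - 8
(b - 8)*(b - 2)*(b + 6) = b^3 - 4*b^2 - 44*b + 96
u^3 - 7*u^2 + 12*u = u*(u - 4)*(u - 3)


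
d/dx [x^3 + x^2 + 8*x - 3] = 3*x^2 + 2*x + 8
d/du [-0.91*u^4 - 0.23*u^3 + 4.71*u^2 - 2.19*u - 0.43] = -3.64*u^3 - 0.69*u^2 + 9.42*u - 2.19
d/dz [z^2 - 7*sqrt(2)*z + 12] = 2*z - 7*sqrt(2)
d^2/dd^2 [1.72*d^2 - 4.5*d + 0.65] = 3.44000000000000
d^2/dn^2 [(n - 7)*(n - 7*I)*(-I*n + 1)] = -6*I*n - 12 + 14*I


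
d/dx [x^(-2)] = -2/x^3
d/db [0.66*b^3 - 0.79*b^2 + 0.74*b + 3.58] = 1.98*b^2 - 1.58*b + 0.74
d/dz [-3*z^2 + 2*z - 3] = 2 - 6*z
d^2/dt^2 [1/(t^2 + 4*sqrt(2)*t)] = 2*(-t*(t + 4*sqrt(2)) + 4*(t + 2*sqrt(2))^2)/(t^3*(t + 4*sqrt(2))^3)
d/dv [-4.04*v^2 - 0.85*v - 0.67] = -8.08*v - 0.85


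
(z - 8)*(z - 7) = z^2 - 15*z + 56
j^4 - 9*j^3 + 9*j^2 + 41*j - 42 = (j - 7)*(j - 3)*(j - 1)*(j + 2)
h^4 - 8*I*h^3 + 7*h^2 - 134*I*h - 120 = (h - 6*I)*(h - 5*I)*(h - I)*(h + 4*I)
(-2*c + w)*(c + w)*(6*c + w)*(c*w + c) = -12*c^4*w - 12*c^4 - 8*c^3*w^2 - 8*c^3*w + 5*c^2*w^3 + 5*c^2*w^2 + c*w^4 + c*w^3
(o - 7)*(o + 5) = o^2 - 2*o - 35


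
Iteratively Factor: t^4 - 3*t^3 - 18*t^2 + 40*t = (t + 4)*(t^3 - 7*t^2 + 10*t) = t*(t + 4)*(t^2 - 7*t + 10) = t*(t - 2)*(t + 4)*(t - 5)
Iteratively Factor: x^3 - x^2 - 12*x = (x + 3)*(x^2 - 4*x) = (x - 4)*(x + 3)*(x)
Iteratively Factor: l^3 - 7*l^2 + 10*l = (l - 2)*(l^2 - 5*l) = (l - 5)*(l - 2)*(l)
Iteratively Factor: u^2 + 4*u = (u)*(u + 4)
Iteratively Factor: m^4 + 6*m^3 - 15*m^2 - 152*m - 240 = (m + 4)*(m^3 + 2*m^2 - 23*m - 60) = (m + 3)*(m + 4)*(m^2 - m - 20) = (m + 3)*(m + 4)^2*(m - 5)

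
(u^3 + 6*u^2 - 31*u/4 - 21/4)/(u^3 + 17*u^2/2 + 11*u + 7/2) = (u - 3/2)/(u + 1)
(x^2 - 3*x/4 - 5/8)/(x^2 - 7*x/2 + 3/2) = (8*x^2 - 6*x - 5)/(4*(2*x^2 - 7*x + 3))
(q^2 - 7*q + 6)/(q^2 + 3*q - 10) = (q^2 - 7*q + 6)/(q^2 + 3*q - 10)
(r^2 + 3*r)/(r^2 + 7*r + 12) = r/(r + 4)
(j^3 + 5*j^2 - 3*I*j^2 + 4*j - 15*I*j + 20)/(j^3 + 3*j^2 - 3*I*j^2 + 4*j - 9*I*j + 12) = (j + 5)/(j + 3)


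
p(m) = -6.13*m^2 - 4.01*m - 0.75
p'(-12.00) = 143.11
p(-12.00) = -835.35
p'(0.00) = -4.01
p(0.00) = -0.75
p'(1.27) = -19.58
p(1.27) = -15.73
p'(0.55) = -10.75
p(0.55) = -4.81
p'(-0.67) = 4.20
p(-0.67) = -0.82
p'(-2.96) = 32.28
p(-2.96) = -42.59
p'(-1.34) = 12.42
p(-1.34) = -6.38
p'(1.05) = -16.88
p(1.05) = -11.72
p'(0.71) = -12.71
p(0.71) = -6.69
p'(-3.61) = 40.25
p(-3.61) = -66.16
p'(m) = -12.26*m - 4.01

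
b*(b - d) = b^2 - b*d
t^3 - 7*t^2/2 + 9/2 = (t - 3)*(t - 3/2)*(t + 1)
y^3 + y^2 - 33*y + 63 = (y - 3)^2*(y + 7)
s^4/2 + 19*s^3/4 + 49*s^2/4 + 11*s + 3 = (s/2 + 1/2)*(s + 1/2)*(s + 2)*(s + 6)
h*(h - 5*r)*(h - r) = h^3 - 6*h^2*r + 5*h*r^2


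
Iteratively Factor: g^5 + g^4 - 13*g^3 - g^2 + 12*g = (g)*(g^4 + g^3 - 13*g^2 - g + 12) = g*(g + 1)*(g^3 - 13*g + 12) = g*(g - 1)*(g + 1)*(g^2 + g - 12) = g*(g - 3)*(g - 1)*(g + 1)*(g + 4)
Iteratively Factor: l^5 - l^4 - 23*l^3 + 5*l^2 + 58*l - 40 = (l + 2)*(l^4 - 3*l^3 - 17*l^2 + 39*l - 20) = (l - 1)*(l + 2)*(l^3 - 2*l^2 - 19*l + 20) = (l - 5)*(l - 1)*(l + 2)*(l^2 + 3*l - 4) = (l - 5)*(l - 1)^2*(l + 2)*(l + 4)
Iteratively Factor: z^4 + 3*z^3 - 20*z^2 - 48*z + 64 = (z - 1)*(z^3 + 4*z^2 - 16*z - 64) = (z - 4)*(z - 1)*(z^2 + 8*z + 16) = (z - 4)*(z - 1)*(z + 4)*(z + 4)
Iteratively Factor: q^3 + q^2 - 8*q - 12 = (q - 3)*(q^2 + 4*q + 4) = (q - 3)*(q + 2)*(q + 2)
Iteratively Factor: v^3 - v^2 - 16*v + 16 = (v + 4)*(v^2 - 5*v + 4) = (v - 1)*(v + 4)*(v - 4)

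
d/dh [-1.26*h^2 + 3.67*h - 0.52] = 3.67 - 2.52*h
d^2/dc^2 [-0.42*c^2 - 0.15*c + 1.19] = -0.840000000000000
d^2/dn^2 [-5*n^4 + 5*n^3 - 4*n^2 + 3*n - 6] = -60*n^2 + 30*n - 8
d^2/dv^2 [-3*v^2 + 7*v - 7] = -6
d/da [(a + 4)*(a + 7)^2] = 3*(a + 5)*(a + 7)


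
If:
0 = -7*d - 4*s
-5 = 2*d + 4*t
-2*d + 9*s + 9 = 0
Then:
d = 36/71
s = -63/71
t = -427/284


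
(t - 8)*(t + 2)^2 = t^3 - 4*t^2 - 28*t - 32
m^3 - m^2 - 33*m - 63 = (m - 7)*(m + 3)^2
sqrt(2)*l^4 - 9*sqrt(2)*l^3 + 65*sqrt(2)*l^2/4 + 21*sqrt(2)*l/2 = l*(l - 6)*(l - 7/2)*(sqrt(2)*l + sqrt(2)/2)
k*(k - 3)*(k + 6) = k^3 + 3*k^2 - 18*k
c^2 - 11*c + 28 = (c - 7)*(c - 4)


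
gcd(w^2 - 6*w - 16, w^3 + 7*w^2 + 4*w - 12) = w + 2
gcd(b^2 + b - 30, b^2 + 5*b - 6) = b + 6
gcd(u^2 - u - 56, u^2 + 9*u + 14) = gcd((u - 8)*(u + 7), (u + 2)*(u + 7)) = u + 7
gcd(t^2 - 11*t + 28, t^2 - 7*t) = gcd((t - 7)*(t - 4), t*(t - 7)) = t - 7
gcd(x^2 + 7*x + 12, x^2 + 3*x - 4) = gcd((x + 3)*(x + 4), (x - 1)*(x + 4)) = x + 4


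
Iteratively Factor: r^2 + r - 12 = (r - 3)*(r + 4)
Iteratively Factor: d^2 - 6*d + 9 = (d - 3)*(d - 3)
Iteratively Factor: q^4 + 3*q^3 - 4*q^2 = (q - 1)*(q^3 + 4*q^2) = q*(q - 1)*(q^2 + 4*q) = q*(q - 1)*(q + 4)*(q)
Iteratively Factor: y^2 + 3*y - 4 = (y - 1)*(y + 4)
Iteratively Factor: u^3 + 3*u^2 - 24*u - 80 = (u + 4)*(u^2 - u - 20) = (u + 4)^2*(u - 5)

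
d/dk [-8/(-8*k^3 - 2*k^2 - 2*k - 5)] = 16*(-12*k^2 - 2*k - 1)/(8*k^3 + 2*k^2 + 2*k + 5)^2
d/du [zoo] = 0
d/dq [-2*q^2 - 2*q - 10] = -4*q - 2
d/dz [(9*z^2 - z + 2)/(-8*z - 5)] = 3*(-24*z^2 - 30*z + 7)/(64*z^2 + 80*z + 25)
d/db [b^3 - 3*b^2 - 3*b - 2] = 3*b^2 - 6*b - 3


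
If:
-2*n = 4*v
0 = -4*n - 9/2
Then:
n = -9/8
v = 9/16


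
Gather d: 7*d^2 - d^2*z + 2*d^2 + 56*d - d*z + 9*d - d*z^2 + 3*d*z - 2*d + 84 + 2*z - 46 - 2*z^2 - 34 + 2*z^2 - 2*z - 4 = d^2*(9 - z) + d*(-z^2 + 2*z + 63)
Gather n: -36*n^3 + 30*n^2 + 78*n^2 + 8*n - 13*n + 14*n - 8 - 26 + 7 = -36*n^3 + 108*n^2 + 9*n - 27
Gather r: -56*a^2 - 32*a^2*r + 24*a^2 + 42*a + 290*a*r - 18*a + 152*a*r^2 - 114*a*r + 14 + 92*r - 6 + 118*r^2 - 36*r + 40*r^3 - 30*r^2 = -32*a^2 + 24*a + 40*r^3 + r^2*(152*a + 88) + r*(-32*a^2 + 176*a + 56) + 8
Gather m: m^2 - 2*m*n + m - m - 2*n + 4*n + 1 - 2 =m^2 - 2*m*n + 2*n - 1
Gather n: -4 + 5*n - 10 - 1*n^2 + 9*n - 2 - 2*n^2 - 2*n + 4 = -3*n^2 + 12*n - 12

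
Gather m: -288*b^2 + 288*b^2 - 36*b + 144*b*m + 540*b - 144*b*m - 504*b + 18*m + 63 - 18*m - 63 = 0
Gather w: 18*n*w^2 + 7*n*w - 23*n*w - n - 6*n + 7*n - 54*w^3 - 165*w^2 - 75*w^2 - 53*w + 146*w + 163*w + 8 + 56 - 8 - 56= -54*w^3 + w^2*(18*n - 240) + w*(256 - 16*n)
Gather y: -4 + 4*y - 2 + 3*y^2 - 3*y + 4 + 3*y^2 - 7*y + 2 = 6*y^2 - 6*y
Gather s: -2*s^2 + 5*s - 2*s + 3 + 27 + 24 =-2*s^2 + 3*s + 54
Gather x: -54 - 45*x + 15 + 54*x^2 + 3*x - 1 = 54*x^2 - 42*x - 40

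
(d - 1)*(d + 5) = d^2 + 4*d - 5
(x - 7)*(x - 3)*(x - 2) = x^3 - 12*x^2 + 41*x - 42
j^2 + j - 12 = (j - 3)*(j + 4)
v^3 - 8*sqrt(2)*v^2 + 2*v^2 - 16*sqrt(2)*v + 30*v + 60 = (v + 2)*(v - 5*sqrt(2))*(v - 3*sqrt(2))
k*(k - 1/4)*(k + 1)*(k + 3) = k^4 + 15*k^3/4 + 2*k^2 - 3*k/4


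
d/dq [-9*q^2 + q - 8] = 1 - 18*q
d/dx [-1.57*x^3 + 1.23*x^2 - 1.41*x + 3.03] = -4.71*x^2 + 2.46*x - 1.41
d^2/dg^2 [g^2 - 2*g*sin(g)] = 2*g*sin(g) - 4*cos(g) + 2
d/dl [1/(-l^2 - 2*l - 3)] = 2*(l + 1)/(l^2 + 2*l + 3)^2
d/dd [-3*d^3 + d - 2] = 1 - 9*d^2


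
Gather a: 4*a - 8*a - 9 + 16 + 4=11 - 4*a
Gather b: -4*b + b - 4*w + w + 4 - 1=-3*b - 3*w + 3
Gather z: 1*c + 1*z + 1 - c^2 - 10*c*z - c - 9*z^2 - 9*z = -c^2 - 9*z^2 + z*(-10*c - 8) + 1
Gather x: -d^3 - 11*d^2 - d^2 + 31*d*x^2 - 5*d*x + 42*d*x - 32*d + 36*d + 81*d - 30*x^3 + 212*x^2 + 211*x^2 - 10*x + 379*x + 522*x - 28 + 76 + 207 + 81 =-d^3 - 12*d^2 + 85*d - 30*x^3 + x^2*(31*d + 423) + x*(37*d + 891) + 336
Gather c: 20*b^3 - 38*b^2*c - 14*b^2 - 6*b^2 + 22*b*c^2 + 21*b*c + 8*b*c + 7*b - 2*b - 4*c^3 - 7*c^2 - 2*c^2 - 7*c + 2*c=20*b^3 - 20*b^2 + 5*b - 4*c^3 + c^2*(22*b - 9) + c*(-38*b^2 + 29*b - 5)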